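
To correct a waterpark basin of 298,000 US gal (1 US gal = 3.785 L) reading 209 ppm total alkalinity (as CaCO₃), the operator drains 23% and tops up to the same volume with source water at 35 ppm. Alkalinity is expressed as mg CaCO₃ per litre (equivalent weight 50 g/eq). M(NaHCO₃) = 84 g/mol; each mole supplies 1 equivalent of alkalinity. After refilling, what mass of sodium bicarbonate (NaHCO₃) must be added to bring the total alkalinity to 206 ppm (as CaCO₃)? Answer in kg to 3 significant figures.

70.2 kg

Volume: 298,000 US gal × 3.785 L/gal = 1,127,930 L.
After draining 23% and refilling: 209 × 0.77 + 35 × 0.23 = 168.98 ppm.
Deficit to target: 206 − 168.98 = 37.02 mg/L.
As CaCO₃: 37.02 mg/L × 1,127,930 L = 41,760 g; ÷ 50 g/eq ÷ 1 = 835.1 mol NaHCO₃.
Mass: 835.1 × 84 = 70,150 g.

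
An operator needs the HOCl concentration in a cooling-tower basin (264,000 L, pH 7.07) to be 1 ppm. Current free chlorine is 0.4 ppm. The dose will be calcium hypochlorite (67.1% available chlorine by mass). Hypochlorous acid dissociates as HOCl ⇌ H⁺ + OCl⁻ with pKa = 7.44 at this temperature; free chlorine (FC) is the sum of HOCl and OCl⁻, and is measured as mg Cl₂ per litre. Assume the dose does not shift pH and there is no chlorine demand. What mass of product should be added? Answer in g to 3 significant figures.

404 g

[OCl⁻]/[HOCl] = 10^(pH − pKa) = 10^(7.07 − 7.44) = 0.4266; fraction as HOCl = 1/(1 + 0.4266) = 0.701.
Free chlorine required for 1 ppm HOCl: 1 / 0.701 = 1.427 ppm.
FC to add: 1.427 − 0.4 = 1.027 mg/L as Cl₂.
Cl₂ equivalent: 1.027 mg/L × 264,000 L = 271 g.
Product at 67.1% available Cl: 271 / 0.671 = 403.9 g.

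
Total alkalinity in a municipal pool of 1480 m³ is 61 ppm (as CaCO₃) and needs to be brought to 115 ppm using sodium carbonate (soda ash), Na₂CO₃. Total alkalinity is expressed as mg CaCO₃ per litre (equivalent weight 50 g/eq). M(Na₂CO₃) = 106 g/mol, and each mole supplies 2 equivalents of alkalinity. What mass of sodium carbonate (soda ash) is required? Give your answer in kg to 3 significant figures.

Volume: 1480 m³ = 1,480,000 L.
Alkalinity to add: (115 − 61) = 54 mg/L as CaCO₃ × 1,480,000 L = 79,920 g as CaCO₃.
Equivalents: 79,920 g ÷ 50 g/eq = 1598 eq.
Each mole of Na₂CO₃ supplies 2 eq, so 1598 / 2 = 799.2 mol.
Mass: 799.2 mol × 106 g/mol = 84,720 g.

84.7 kg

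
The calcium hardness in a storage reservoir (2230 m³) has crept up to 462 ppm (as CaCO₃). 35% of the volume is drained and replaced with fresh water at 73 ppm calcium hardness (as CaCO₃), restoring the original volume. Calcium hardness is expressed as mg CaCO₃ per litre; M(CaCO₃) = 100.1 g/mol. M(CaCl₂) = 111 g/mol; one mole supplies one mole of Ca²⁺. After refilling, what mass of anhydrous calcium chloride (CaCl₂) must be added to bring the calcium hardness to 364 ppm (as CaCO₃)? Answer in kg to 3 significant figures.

94.3 kg

Volume: 2230 m³ = 2,230,000 L.
After draining 35% and refilling: 462 × 0.65 + 73 × 0.35 = 325.85 ppm.
Deficit to target: 364 − 325.85 = 38.15 mg/L.
As CaCO₃: 38.15 mg/L × 2,230,000 L = 85,070 g; ÷ 100.1 = 849.9 mol Ca²⁺.
Mass: 849.9 × 111 = 94,340 g.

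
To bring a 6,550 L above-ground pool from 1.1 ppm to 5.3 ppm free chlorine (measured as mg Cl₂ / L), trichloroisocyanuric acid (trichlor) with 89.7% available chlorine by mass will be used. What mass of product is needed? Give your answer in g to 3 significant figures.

30.7 g

Chlorine deficit: 5.3 − 1.1 = 4.2 ppm = 4.2 mg/L as Cl₂.
Cl₂ equivalent needed: 4.2 mg/L × 6,550 L = 27,510 mg = 27.51 g.
Product at 89.7% available chlorine: 27.51 / 0.897 = 30.67 g.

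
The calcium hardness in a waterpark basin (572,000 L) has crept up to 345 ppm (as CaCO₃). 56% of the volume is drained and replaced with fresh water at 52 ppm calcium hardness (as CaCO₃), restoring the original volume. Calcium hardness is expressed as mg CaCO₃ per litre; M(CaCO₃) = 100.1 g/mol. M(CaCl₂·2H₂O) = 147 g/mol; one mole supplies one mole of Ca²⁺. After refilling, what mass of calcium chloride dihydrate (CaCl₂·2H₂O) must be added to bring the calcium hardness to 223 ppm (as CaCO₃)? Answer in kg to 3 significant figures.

35.3 kg

After draining 56% and refilling: 345 × 0.44 + 52 × 0.56 = 180.92 ppm.
Deficit to target: 223 − 180.92 = 42.08 mg/L.
As CaCO₃: 42.08 mg/L × 572,000 L = 24,070 g; ÷ 100.1 = 240.5 mol Ca²⁺.
Mass: 240.5 × 147 = 35,350 g.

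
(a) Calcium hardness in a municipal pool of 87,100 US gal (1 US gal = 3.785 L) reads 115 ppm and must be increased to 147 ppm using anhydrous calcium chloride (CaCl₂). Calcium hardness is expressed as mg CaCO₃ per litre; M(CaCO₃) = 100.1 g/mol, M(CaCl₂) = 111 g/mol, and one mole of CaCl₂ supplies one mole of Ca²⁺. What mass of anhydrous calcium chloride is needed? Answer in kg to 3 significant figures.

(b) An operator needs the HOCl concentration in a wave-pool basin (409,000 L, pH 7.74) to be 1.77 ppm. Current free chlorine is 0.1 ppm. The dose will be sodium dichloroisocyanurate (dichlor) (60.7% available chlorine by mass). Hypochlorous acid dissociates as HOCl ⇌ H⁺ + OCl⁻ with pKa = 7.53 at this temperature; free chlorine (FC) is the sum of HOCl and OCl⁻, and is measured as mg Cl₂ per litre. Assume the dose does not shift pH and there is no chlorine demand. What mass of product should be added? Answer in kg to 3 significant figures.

(a) 11.7 kg; (b) 3.06 kg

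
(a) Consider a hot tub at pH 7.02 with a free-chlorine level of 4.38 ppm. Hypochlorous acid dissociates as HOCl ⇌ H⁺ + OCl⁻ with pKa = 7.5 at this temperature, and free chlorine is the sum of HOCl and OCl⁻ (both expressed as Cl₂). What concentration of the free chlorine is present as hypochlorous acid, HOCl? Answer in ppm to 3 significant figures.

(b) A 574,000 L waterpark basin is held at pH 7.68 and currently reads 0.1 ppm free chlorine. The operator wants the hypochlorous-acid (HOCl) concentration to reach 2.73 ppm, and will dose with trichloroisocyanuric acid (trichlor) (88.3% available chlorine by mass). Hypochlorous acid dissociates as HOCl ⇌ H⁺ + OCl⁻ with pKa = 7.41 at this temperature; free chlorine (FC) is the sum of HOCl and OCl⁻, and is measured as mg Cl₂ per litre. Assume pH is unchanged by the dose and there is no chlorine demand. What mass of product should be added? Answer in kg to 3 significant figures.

(a) [OCl⁻]/[HOCl] = 10^(pH − pKa) = 10^(7.02 − 7.5) = 10^-0.48 = 0.3311.
(a) Fraction as HOCl = 1 / (1 + 0.3311) = 0.7512.
(a) HOCl = 0.7512 × 4.38 ppm = 3.29 ppm.

(b) [OCl⁻]/[HOCl] = 10^(pH − pKa) = 10^(7.68 − 7.41) = 1.862; fraction as HOCl = 1/(1 + 1.862) = 0.3494.
(b) Free chlorine required for 2.73 ppm HOCl: 2.73 / 0.3494 = 7.813 ppm.
(b) FC to add: 7.813 − 0.1 = 7.713 mg/L as Cl₂.
(b) Cl₂ equivalent: 7.713 mg/L × 574,000 L = 4428 g.
(b) Product at 88.3% available Cl: 4428 / 0.883 = 5014 g.

(a) 3.29 ppm; (b) 5.01 kg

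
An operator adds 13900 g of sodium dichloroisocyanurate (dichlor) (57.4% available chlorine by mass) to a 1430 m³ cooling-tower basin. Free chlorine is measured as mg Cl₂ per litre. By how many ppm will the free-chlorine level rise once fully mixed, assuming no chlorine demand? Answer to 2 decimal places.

Volume: 1430 m³ = 1,430,000 L.
Available chlorine delivered: 13,900 g × 0.574 = 7979 g as Cl₂.
Concentration rise: 7979 g / 1,430,000 L = 5.579 mg/L = 5.58 ppm.

5.58 ppm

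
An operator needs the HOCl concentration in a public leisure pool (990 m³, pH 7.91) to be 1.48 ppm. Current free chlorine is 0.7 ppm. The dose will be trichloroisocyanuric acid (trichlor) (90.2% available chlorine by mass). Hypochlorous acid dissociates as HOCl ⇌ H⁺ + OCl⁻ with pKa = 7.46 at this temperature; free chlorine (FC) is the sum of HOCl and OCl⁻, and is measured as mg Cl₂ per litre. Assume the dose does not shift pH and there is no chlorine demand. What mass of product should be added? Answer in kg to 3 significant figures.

Volume: 990 m³ = 990,000 L.
[OCl⁻]/[HOCl] = 10^(pH − pKa) = 10^(7.91 − 7.46) = 2.818; fraction as HOCl = 1/(1 + 2.818) = 0.2619.
Free chlorine required for 1.48 ppm HOCl: 1.48 / 0.2619 = 5.651 ppm.
FC to add: 5.651 − 0.7 = 4.951 mg/L as Cl₂.
Cl₂ equivalent: 4.951 mg/L × 990,000 L = 4902 g.
Product at 90.2% available Cl: 4902 / 0.902 = 5434 g.

5.43 kg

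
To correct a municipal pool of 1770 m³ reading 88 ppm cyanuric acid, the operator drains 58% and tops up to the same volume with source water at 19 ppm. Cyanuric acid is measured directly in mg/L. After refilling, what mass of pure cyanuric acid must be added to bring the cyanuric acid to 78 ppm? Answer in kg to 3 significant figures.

53.1 kg

Volume: 1770 m³ = 1,770,000 L.
After draining 58% and refilling: 88 × 0.42 + 19 × 0.58 = 47.98 ppm.
Deficit to target: 78 − 47.98 = 30.02 mg/L.
Mass: 30.02 mg/L × 1,770,000 L = 53,140 g cyanuric acid.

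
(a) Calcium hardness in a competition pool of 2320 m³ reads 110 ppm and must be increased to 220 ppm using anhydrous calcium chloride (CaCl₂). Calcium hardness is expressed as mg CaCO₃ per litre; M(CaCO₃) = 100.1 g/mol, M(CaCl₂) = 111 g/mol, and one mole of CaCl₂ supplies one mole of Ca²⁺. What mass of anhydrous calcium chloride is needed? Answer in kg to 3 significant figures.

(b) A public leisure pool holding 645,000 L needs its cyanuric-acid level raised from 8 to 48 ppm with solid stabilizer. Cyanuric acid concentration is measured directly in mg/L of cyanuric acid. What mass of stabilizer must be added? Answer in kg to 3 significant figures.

(a) Volume: 2320 m³ = 2,320,000 L.
(a) Hardness to add: (220 − 110) = 110 mg/L as CaCO₃ × 2,320,000 L = 255,200 g as CaCO₃.
(a) Moles of Ca²⁺ (1 mol Ca²⁺ ≡ 1 mol CaCO₃): 255,200 / 100.1 g/mol = 2549 mol.
(a) Mass of CaCl₂: 2549 × 111 = 283,000 g.

(b) CYA to add: (48 − 8) = 40 mg/L × 645,000 L = 25,800 g cyanuric acid.

(a) 283 kg; (b) 25.8 kg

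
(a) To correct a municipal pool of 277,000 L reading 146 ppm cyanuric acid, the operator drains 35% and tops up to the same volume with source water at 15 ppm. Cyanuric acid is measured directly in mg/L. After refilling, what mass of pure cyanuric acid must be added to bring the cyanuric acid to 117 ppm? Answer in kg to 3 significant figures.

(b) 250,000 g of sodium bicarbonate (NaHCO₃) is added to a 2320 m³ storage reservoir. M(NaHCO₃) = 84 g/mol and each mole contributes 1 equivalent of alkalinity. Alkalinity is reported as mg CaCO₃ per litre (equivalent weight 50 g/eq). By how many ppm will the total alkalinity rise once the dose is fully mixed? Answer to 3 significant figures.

(a) After draining 35% and refilling: 146 × 0.65 + 15 × 0.35 = 100.15 ppm.
(a) Deficit to target: 117 − 100.15 = 16.85 mg/L.
(a) Mass: 16.85 mg/L × 277,000 L = 4667 g cyanuric acid.

(b) Volume: 2320 m³ = 2,320,000 L.
(b) Moles of NaHCO₃: 250,000 g ÷ 84 g/mol = 2976 mol → 2976 eq of alkalinity.
(b) As CaCO₃: 2976 eq × 50 g/eq = 148,800 g.
(b) Rise: 148,800 g / 2,320,000 L × 1000 = 64.14 mg/L.

(a) 4.67 kg; (b) 64.1 ppm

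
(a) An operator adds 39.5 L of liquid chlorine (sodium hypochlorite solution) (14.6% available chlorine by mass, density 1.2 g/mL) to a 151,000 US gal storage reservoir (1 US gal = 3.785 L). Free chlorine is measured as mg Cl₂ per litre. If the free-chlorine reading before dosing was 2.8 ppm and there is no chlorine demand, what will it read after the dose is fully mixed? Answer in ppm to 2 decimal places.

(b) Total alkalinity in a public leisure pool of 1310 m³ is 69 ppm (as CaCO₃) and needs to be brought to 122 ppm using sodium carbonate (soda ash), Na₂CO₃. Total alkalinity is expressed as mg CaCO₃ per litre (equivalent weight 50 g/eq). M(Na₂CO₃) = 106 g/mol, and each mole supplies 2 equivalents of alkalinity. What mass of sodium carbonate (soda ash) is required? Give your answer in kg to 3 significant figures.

(a) 14.91 ppm; (b) 73.6 kg

(a) Volume: 151,000 US gal × 3.785 L/gal = 571,535 L.
(a) Mass of solution: 39.5 L × 1000 mL/L × 1.2 g/mL = 47,400 g.
(a) Available chlorine delivered: 47,400 g × 0.146 = 6920 g as Cl₂.
(a) Concentration rise: 6920 g / 571,535 L = 12.11 mg/L = 12.11 ppm.
(a) Final FC: 2.8 + 12.11 = 14.91 ppm.

(b) Volume: 1310 m³ = 1,310,000 L.
(b) Alkalinity to add: (122 − 69) = 53 mg/L as CaCO₃ × 1,310,000 L = 69,430 g as CaCO₃.
(b) Equivalents: 69,430 g ÷ 50 g/eq = 1389 eq.
(b) Each mole of Na₂CO₃ supplies 2 eq, so 1389 / 2 = 694.3 mol.
(b) Mass: 694.3 mol × 106 g/mol = 73,600 g.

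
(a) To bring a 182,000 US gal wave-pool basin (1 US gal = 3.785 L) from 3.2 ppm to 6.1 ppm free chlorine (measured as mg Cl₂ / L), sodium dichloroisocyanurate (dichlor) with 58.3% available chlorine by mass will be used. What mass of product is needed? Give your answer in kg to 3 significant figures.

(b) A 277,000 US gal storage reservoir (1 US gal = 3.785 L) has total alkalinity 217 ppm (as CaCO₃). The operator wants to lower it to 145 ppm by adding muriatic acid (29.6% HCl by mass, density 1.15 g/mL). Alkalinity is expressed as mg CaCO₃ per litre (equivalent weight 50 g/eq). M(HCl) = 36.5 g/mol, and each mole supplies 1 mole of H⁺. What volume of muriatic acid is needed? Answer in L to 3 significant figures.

(a) Volume: 182,000 US gal × 3.785 L/gal = 688,870 L.
(a) Chlorine deficit: 6.1 − 3.2 = 2.9 ppm = 2.9 mg/L as Cl₂.
(a) Cl₂ equivalent needed: 2.9 mg/L × 688,870 L = 1,998,000 mg = 1998 g.
(a) Product at 58.3% available chlorine: 1998 / 0.583 = 3427 g.

(b) Volume: 277,000 US gal × 3.785 L/gal = 1,048,445 L.
(b) Alkalinity to neutralize: (217 − 145) = 72 mg/L as CaCO₃ × 1,048,445 L = 75,490 g as CaCO₃.
(b) Equivalents of H⁺ required: 75,490 ÷ 50 g/eq = 1510 eq = 1510 mol HCl.
(b) Mass of HCl: 1510 × 36.5 = 55,110 g.
(b) Mass of 29.6% solution: 55,110 / 0.296 = 186,200 g.
(b) Volume: 186,200 g ÷ 1.15 g/mL = 161,900 mL.

(a) 3.43 kg; (b) 162 L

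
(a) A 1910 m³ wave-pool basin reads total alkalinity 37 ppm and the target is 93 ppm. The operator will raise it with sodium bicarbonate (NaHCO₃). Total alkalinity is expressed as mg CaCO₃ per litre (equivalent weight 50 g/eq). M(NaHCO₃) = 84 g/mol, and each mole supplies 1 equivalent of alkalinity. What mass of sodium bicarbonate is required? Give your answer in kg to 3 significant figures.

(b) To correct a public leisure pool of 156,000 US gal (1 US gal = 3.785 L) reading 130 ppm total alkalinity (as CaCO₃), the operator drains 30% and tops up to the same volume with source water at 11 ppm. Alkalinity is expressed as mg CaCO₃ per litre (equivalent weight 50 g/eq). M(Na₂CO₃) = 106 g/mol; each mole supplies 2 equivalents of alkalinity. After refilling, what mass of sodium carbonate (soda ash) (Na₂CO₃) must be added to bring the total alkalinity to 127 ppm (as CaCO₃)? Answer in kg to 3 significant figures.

(a) Volume: 1910 m³ = 1,910,000 L.
(a) Alkalinity to add: (93 − 37) = 56 mg/L as CaCO₃ × 1,910,000 L = 107,000 g as CaCO₃.
(a) Equivalents: 107,000 g ÷ 50 g/eq = 2139 eq.
(a) NaHCO₃ supplies 1 eq per mole → 2139 mol.
(a) Mass: 2139 mol × 84 g/mol = 179,700 g.

(b) Volume: 156,000 US gal × 3.785 L/gal = 590,460 L.
(b) After draining 30% and refilling: 130 × 0.70 + 11 × 0.30 = 94.3 ppm.
(b) Deficit to target: 127 − 94.3 = 32.7 mg/L.
(b) As CaCO₃: 32.7 mg/L × 590,460 L = 19,310 g; ÷ 50 g/eq ÷ 2 = 193.1 mol Na₂CO₃.
(b) Mass: 193.1 × 106 = 20,470 g.

(a) 180 kg; (b) 20.5 kg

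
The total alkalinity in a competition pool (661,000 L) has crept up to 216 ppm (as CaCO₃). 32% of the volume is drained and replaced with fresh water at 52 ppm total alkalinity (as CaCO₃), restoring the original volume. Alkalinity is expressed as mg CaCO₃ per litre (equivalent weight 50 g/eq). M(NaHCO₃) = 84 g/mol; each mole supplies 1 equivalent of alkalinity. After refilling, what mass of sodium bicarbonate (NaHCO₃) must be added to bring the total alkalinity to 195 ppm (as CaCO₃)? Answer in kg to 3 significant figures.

35.0 kg

After draining 32% and refilling: 216 × 0.68 + 52 × 0.32 = 163.52 ppm.
Deficit to target: 195 − 163.52 = 31.48 mg/L.
As CaCO₃: 31.48 mg/L × 661,000 L = 20,810 g; ÷ 50 g/eq ÷ 1 = 416.2 mol NaHCO₃.
Mass: 416.2 × 84 = 34,960 g.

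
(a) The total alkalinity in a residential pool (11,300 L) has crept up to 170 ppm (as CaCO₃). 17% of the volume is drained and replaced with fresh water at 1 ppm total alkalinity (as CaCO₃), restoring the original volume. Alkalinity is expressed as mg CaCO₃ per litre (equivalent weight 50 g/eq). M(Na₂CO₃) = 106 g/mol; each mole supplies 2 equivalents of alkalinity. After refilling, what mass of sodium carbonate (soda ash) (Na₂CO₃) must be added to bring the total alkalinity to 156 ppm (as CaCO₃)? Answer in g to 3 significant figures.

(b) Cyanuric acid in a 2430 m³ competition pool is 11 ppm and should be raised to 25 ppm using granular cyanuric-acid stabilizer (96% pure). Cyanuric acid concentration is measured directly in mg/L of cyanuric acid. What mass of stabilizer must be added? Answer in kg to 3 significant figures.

(a) 176 g; (b) 35.4 kg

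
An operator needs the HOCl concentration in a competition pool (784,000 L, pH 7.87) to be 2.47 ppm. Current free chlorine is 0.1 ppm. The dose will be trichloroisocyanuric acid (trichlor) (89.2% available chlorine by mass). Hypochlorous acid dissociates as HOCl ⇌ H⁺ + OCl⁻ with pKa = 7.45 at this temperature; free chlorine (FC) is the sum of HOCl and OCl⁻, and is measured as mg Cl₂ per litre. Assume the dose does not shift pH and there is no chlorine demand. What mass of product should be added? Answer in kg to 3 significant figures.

7.79 kg

[OCl⁻]/[HOCl] = 10^(pH − pKa) = 10^(7.87 − 7.45) = 2.63; fraction as HOCl = 1/(1 + 2.63) = 0.2755.
Free chlorine required for 2.47 ppm HOCl: 2.47 / 0.2755 = 8.967 ppm.
FC to add: 8.967 − 0.1 = 8.867 mg/L as Cl₂.
Cl₂ equivalent: 8.867 mg/L × 784,000 L = 6952 g.
Product at 89.2% available Cl: 6952 / 0.892 = 7793 g.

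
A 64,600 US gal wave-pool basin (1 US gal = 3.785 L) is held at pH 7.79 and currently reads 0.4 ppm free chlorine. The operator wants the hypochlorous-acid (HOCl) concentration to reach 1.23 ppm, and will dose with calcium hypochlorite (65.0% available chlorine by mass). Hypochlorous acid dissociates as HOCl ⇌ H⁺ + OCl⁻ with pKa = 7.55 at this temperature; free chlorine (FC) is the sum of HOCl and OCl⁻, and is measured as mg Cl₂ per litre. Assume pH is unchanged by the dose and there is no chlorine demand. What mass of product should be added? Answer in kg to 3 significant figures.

Volume: 64,600 US gal × 3.785 L/gal = 244,511 L.
[OCl⁻]/[HOCl] = 10^(pH − pKa) = 10^(7.79 − 7.55) = 1.738; fraction as HOCl = 1/(1 + 1.738) = 0.3653.
Free chlorine required for 1.23 ppm HOCl: 1.23 / 0.3653 = 3.367 ppm.
FC to add: 3.367 − 0.4 = 2.967 mg/L as Cl₂.
Cl₂ equivalent: 2.967 mg/L × 244,511 L = 725.6 g.
Product at 65.0% available Cl: 725.6 / 0.65 = 1116 g.

1.12 kg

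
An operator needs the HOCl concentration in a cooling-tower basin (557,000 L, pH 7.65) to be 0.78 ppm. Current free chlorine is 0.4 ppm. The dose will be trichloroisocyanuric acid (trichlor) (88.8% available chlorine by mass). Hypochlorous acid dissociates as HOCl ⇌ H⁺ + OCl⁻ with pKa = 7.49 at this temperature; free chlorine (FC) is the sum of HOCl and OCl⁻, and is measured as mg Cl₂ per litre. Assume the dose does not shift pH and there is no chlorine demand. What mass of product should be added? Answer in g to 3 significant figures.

946 g

[OCl⁻]/[HOCl] = 10^(pH − pKa) = 10^(7.65 − 7.49) = 1.445; fraction as HOCl = 1/(1 + 1.445) = 0.4089.
Free chlorine required for 0.78 ppm HOCl: 0.78 / 0.4089 = 1.907 ppm.
FC to add: 1.907 − 0.4 = 1.507 mg/L as Cl₂.
Cl₂ equivalent: 1.507 mg/L × 557,000 L = 839.6 g.
Product at 88.8% available Cl: 839.6 / 0.888 = 945.5 g.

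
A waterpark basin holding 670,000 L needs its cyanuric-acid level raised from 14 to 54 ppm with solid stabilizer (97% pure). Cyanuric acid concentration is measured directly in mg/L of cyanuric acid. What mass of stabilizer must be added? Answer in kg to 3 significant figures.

27.6 kg

CYA to add: (54 − 14) = 40 mg/L × 670,000 L = 26,800 g cyanuric acid.
At 97% purity: 26,800 / 0.97 = 27,630 g product.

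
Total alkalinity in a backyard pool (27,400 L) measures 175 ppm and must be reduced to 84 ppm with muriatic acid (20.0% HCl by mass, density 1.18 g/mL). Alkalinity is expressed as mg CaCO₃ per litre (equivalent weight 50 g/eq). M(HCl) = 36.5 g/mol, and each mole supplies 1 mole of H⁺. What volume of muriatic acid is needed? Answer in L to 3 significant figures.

7.71 L

Alkalinity to neutralize: (175 − 84) = 91 mg/L as CaCO₃ × 27,400 L = 2493 g as CaCO₃.
Equivalents of H⁺ required: 2493 ÷ 50 g/eq = 49.87 eq = 49.87 mol HCl.
Mass of HCl: 49.87 × 36.5 = 1820 g.
Mass of 20.0% solution: 1820 / 0.2 = 9101 g.
Volume: 9101 g ÷ 1.18 g/mL = 7713 mL.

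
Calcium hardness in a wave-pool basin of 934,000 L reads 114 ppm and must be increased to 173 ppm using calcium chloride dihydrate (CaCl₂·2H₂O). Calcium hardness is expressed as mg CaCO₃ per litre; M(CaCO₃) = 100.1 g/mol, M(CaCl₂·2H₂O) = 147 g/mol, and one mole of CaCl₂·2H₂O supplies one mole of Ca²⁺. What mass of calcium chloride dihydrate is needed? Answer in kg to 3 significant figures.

Hardness to add: (173 − 114) = 59 mg/L as CaCO₃ × 934,000 L = 55,110 g as CaCO₃.
Moles of Ca²⁺ (1 mol Ca²⁺ ≡ 1 mol CaCO₃): 55,110 / 100.1 g/mol = 550.5 mol.
Mass of CaCl₂·2H₂O: 550.5 × 147 = 80,920 g.

80.9 kg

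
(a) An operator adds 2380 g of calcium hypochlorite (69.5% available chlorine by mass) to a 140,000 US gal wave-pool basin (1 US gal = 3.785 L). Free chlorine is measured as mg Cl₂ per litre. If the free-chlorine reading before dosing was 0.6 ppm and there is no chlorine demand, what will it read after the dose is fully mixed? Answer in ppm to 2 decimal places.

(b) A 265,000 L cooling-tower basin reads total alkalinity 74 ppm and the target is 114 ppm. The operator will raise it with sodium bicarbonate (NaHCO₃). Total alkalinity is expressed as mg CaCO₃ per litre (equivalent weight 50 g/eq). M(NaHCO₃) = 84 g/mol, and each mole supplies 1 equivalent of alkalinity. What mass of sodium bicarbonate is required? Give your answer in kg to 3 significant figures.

(a) Volume: 140,000 US gal × 3.785 L/gal = 529,900 L.
(a) Available chlorine delivered: 2380 g × 0.695 = 1654 g as Cl₂.
(a) Concentration rise: 1654 g / 529,900 L = 3.122 mg/L = 3.12 ppm.
(a) Final FC: 0.6 + 3.12 = 3.72 ppm.

(b) Alkalinity to add: (114 − 74) = 40 mg/L as CaCO₃ × 265,000 L = 10,600 g as CaCO₃.
(b) Equivalents: 10,600 g ÷ 50 g/eq = 212 eq.
(b) NaHCO₃ supplies 1 eq per mole → 212 mol.
(b) Mass: 212 mol × 84 g/mol = 17,810 g.

(a) 3.72 ppm; (b) 17.8 kg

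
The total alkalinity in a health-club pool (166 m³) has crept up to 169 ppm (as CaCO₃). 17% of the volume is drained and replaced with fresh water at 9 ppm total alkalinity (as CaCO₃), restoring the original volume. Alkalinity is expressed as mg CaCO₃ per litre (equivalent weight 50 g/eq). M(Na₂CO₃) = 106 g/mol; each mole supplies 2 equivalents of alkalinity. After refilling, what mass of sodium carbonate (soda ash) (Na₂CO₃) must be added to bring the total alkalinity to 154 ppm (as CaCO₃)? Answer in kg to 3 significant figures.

Volume: 166 m³ = 166,000 L.
After draining 17% and refilling: 169 × 0.83 + 9 × 0.17 = 141.8 ppm.
Deficit to target: 154 − 141.8 = 12.2 mg/L.
As CaCO₃: 12.2 mg/L × 166,000 L = 2025 g; ÷ 50 g/eq ÷ 2 = 20.25 mol Na₂CO₃.
Mass: 20.25 × 106 = 2147 g.

2.15 kg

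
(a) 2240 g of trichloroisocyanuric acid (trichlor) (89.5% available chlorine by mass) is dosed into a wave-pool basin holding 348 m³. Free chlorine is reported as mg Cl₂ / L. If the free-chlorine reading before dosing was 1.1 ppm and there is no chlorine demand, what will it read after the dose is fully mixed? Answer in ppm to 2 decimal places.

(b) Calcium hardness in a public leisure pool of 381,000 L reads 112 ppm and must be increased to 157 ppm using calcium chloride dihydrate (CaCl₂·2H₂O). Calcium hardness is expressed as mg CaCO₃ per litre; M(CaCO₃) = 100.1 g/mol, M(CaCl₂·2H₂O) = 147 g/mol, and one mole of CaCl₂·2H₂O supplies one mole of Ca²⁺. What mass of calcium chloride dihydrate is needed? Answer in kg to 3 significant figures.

(a) Volume: 348 m³ = 348,000 L.
(a) Available chlorine delivered: 2240 g × 0.895 = 2005 g as Cl₂.
(a) Concentration rise: 2005 g / 348,000 L = 5.761 mg/L = 5.76 ppm.
(a) Final FC: 1.1 + 5.76 = 6.86 ppm.

(b) Hardness to add: (157 − 112) = 45 mg/L as CaCO₃ × 381,000 L = 17,140 g as CaCO₃.
(b) Moles of Ca²⁺ (1 mol Ca²⁺ ≡ 1 mol CaCO₃): 17,140 / 100.1 g/mol = 171.3 mol.
(b) Mass of CaCl₂·2H₂O: 171.3 × 147 = 25,180 g.

(a) 6.86 ppm; (b) 25.2 kg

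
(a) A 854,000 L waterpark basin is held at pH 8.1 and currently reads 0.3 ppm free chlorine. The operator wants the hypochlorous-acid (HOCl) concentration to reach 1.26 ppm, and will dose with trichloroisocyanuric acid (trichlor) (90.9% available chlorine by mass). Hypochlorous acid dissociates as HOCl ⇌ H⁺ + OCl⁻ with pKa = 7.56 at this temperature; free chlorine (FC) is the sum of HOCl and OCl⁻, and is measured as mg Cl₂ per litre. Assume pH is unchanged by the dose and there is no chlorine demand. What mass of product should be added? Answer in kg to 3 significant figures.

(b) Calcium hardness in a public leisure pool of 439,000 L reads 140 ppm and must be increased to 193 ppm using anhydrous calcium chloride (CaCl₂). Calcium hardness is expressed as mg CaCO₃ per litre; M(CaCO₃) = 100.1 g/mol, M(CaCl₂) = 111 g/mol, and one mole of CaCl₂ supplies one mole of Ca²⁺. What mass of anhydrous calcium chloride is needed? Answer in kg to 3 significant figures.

(a) 5.01 kg; (b) 25.8 kg

(a) [OCl⁻]/[HOCl] = 10^(pH − pKa) = 10^(8.1 − 7.56) = 3.467; fraction as HOCl = 1/(1 + 3.467) = 0.2238.
(a) Free chlorine required for 1.26 ppm HOCl: 1.26 / 0.2238 = 5.629 ppm.
(a) FC to add: 5.629 − 0.3 = 5.329 mg/L as Cl₂.
(a) Cl₂ equivalent: 5.329 mg/L × 854,000 L = 4551 g.
(a) Product at 90.9% available Cl: 4551 / 0.909 = 5006 g.

(b) Hardness to add: (193 − 140) = 53 mg/L as CaCO₃ × 439,000 L = 23,270 g as CaCO₃.
(b) Moles of Ca²⁺ (1 mol Ca²⁺ ≡ 1 mol CaCO₃): 23,270 / 100.1 g/mol = 232.4 mol.
(b) Mass of CaCl₂: 232.4 × 111 = 25,800 g.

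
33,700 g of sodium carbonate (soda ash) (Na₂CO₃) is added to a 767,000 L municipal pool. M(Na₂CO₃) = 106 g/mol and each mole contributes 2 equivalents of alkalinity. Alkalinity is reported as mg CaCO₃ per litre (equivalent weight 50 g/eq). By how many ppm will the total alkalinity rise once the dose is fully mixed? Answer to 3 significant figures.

41.5 ppm

Moles of Na₂CO₃: 33,700 g ÷ 106 g/mol = 317.9 mol → 635.8 eq of alkalinity.
As CaCO₃: 635.8 eq × 50 g/eq = 31,790 g.
Rise: 31,790 g / 767,000 L × 1000 = 41.45 mg/L.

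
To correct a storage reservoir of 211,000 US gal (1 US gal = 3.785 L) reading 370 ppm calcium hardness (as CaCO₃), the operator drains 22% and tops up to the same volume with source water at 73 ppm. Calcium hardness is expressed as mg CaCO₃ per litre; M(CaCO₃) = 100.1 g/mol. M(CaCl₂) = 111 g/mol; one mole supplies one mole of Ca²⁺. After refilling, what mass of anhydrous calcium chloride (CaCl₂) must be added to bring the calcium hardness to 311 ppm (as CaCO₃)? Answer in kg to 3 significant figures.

Volume: 211,000 US gal × 3.785 L/gal = 798,635 L.
After draining 22% and refilling: 370 × 0.78 + 73 × 0.22 = 304.66 ppm.
Deficit to target: 311 − 304.66 = 6.34 mg/L.
As CaCO₃: 6.34 mg/L × 798,635 L = 5063 g; ÷ 100.1 = 50.58 mol Ca²⁺.
Mass: 50.58 × 111 = 5615 g.

5.61 kg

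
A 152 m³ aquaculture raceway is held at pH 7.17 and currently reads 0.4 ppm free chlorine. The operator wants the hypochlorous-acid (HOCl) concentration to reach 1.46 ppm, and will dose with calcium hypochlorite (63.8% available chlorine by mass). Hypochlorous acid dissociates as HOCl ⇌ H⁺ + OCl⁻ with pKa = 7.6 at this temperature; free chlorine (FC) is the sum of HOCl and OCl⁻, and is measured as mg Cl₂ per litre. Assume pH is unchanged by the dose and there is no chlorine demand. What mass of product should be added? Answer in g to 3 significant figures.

Volume: 152 m³ = 152,000 L.
[OCl⁻]/[HOCl] = 10^(pH − pKa) = 10^(7.17 − 7.6) = 0.3715; fraction as HOCl = 1/(1 + 0.3715) = 0.7291.
Free chlorine required for 1.46 ppm HOCl: 1.46 / 0.7291 = 2.002 ppm.
FC to add: 2.002 − 0.4 = 1.602 mg/L as Cl₂.
Cl₂ equivalent: 1.602 mg/L × 152,000 L = 243.6 g.
Product at 63.8% available Cl: 243.6 / 0.638 = 381.8 g.

382 g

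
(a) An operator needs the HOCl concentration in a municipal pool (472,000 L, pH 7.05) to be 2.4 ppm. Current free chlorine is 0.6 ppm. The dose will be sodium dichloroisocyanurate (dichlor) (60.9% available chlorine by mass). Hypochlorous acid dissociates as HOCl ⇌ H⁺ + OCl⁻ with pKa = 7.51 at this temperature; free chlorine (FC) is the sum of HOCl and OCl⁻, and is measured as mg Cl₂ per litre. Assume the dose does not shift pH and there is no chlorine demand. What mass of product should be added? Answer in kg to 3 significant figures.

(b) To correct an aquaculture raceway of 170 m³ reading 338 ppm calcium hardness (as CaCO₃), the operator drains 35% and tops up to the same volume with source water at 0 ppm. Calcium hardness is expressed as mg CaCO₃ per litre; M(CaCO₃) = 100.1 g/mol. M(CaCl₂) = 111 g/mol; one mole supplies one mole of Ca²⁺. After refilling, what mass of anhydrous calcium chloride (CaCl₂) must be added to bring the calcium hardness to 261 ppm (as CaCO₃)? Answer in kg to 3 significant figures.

(a) 2.04 kg; (b) 7.79 kg

(a) [OCl⁻]/[HOCl] = 10^(pH − pKa) = 10^(7.05 − 7.51) = 0.3467; fraction as HOCl = 1/(1 + 0.3467) = 0.7425.
(a) Free chlorine required for 2.4 ppm HOCl: 2.4 / 0.7425 = 3.232 ppm.
(a) FC to add: 3.232 − 0.6 = 2.632 mg/L as Cl₂.
(a) Cl₂ equivalent: 2.632 mg/L × 472,000 L = 1242 g.
(a) Product at 60.9% available Cl: 1242 / 0.609 = 2040 g.

(b) Volume: 170 m³ = 170,000 L.
(b) After draining 35% and refilling: 338 × 0.65 + 0 × 0.35 = 219.7 ppm.
(b) Deficit to target: 261 − 219.7 = 41.3 mg/L.
(b) As CaCO₃: 41.3 mg/L × 170,000 L = 7021 g; ÷ 100.1 = 70.14 mol Ca²⁺.
(b) Mass: 70.14 × 111 = 7786 g.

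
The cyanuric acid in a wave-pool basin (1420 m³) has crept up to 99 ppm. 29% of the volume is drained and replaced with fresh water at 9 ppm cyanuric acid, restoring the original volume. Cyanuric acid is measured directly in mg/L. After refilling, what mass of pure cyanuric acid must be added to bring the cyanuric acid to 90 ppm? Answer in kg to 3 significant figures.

Volume: 1420 m³ = 1,420,000 L.
After draining 29% and refilling: 99 × 0.71 + 9 × 0.29 = 72.9 ppm.
Deficit to target: 90 − 72.9 = 17.1 mg/L.
Mass: 17.1 mg/L × 1,420,000 L = 24,280 g cyanuric acid.

24.3 kg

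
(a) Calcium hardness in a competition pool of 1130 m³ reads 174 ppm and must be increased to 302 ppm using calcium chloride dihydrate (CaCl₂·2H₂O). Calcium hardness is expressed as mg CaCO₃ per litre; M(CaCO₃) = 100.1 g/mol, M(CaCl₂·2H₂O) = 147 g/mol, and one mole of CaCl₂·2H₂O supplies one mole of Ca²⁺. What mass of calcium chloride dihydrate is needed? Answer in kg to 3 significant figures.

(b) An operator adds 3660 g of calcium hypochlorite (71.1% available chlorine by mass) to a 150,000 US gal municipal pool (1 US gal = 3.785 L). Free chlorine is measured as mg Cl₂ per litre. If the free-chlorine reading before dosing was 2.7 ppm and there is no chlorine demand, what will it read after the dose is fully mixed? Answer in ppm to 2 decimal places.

(a) Volume: 1130 m³ = 1,130,000 L.
(a) Hardness to add: (302 − 174) = 128 mg/L as CaCO₃ × 1,130,000 L = 144,600 g as CaCO₃.
(a) Moles of Ca²⁺ (1 mol Ca²⁺ ≡ 1 mol CaCO₃): 144,600 / 100.1 g/mol = 1445 mol.
(a) Mass of CaCl₂·2H₂O: 1445 × 147 = 212,400 g.

(b) Volume: 150,000 US gal × 3.785 L/gal = 567,750 L.
(b) Available chlorine delivered: 3660 g × 0.711 = 2602 g as Cl₂.
(b) Concentration rise: 2602 g / 567,750 L = 4.583 mg/L = 4.58 ppm.
(b) Final FC: 2.7 + 4.58 = 7.28 ppm.

(a) 212 kg; (b) 7.28 ppm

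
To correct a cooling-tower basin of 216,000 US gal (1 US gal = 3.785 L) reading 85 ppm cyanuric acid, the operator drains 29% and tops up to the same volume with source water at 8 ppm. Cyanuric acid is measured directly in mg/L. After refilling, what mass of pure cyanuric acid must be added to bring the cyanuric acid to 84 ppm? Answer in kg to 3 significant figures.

17.4 kg

Volume: 216,000 US gal × 3.785 L/gal = 817,560 L.
After draining 29% and refilling: 85 × 0.71 + 8 × 0.29 = 62.67 ppm.
Deficit to target: 84 − 62.67 = 21.33 mg/L.
Mass: 21.33 mg/L × 817,560 L = 17,440 g cyanuric acid.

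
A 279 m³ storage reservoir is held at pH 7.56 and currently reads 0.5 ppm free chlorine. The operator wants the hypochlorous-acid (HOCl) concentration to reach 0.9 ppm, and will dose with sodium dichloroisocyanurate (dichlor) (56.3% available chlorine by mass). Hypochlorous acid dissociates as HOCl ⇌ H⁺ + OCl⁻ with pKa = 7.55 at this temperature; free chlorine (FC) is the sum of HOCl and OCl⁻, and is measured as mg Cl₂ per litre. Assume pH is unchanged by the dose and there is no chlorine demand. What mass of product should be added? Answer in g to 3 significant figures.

655 g

Volume: 279 m³ = 279,000 L.
[OCl⁻]/[HOCl] = 10^(pH − pKa) = 10^(7.56 − 7.55) = 1.023; fraction as HOCl = 1/(1 + 1.023) = 0.4942.
Free chlorine required for 0.9 ppm HOCl: 0.9 / 0.4942 = 1.821 ppm.
FC to add: 1.821 − 0.5 = 1.321 mg/L as Cl₂.
Cl₂ equivalent: 1.321 mg/L × 279,000 L = 368.5 g.
Product at 56.3% available Cl: 368.5 / 0.563 = 654.6 g.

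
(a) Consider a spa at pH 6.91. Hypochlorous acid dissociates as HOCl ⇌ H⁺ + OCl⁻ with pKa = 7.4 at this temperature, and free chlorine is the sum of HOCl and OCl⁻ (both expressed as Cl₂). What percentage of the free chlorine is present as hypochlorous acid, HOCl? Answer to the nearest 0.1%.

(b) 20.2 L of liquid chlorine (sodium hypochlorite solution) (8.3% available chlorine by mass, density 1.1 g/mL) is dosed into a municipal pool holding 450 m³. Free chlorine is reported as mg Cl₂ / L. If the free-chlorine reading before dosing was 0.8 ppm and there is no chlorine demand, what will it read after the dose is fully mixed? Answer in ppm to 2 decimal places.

(a) 75.6%; (b) 4.90 ppm

(a) [OCl⁻]/[HOCl] = 10^(pH − pKa) = 10^(6.91 − 7.4) = 10^-0.49 = 0.3236.
(a) Fraction as HOCl = 1 / (1 + 0.3236) = 0.7555.

(b) Volume: 450 m³ = 450,000 L.
(b) Mass of solution: 20.2 L × 1000 mL/L × 1.1 g/mL = 22,220 g.
(b) Available chlorine delivered: 22,220 g × 0.083 = 1844 g as Cl₂.
(b) Concentration rise: 1844 g / 450,000 L = 4.098 mg/L = 4.10 ppm.
(b) Final FC: 0.8 + 4.10 = 4.90 ppm.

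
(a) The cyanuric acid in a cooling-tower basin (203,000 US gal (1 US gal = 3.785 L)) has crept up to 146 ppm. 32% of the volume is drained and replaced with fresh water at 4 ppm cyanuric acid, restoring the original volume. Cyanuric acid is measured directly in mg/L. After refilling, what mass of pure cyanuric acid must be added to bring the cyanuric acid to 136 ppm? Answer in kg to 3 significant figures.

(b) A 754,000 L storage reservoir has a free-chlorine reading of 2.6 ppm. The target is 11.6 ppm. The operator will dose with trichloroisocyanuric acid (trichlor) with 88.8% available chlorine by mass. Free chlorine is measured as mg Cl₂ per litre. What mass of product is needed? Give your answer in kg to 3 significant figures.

(a) 27.2 kg; (b) 7.64 kg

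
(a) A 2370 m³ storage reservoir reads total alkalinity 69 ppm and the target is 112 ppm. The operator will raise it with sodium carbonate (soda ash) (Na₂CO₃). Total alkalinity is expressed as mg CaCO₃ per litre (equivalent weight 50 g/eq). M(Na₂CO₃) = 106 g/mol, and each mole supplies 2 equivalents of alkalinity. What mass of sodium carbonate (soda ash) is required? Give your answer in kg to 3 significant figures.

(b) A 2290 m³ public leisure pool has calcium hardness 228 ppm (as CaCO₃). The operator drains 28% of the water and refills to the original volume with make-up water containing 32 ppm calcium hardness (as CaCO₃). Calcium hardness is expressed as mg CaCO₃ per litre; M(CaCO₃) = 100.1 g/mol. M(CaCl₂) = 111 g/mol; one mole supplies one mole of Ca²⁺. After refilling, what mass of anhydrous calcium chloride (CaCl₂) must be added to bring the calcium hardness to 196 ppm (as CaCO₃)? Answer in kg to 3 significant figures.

(a) 108 kg; (b) 58.1 kg

(a) Volume: 2370 m³ = 2,370,000 L.
(a) Alkalinity to add: (112 − 69) = 43 mg/L as CaCO₃ × 2,370,000 L = 101,900 g as CaCO₃.
(a) Equivalents: 101,900 g ÷ 50 g/eq = 2038 eq.
(a) Each mole of Na₂CO₃ supplies 2 eq, so 2038 / 2 = 1019 mol.
(a) Mass: 1019 mol × 106 g/mol = 108,000 g.

(b) Volume: 2290 m³ = 2,290,000 L.
(b) After draining 28% and refilling: 228 × 0.72 + 32 × 0.28 = 173.12 ppm.
(b) Deficit to target: 196 − 173.12 = 22.88 mg/L.
(b) As CaCO₃: 22.88 mg/L × 2,290,000 L = 52,400 g; ÷ 100.1 = 523.4 mol Ca²⁺.
(b) Mass: 523.4 × 111 = 58,100 g.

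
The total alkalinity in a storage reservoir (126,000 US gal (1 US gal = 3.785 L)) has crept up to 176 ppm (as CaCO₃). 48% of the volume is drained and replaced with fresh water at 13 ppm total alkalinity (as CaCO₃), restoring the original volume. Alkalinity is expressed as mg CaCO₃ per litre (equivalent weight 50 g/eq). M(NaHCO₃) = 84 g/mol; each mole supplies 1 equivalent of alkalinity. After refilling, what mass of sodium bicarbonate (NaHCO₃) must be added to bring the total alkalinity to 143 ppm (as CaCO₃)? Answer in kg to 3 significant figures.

36.2 kg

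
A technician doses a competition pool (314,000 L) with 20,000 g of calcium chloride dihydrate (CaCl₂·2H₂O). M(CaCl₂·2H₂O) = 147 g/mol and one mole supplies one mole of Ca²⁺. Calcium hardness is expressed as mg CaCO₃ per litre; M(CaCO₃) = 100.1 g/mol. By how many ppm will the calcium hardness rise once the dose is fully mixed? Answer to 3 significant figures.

43.4 ppm

Moles of Ca²⁺: 20,000 g ÷ 147 g/mol = 136.1 mol.
As CaCO₃: 136.1 mol × 100.1 g/mol = 13,620 g.
Rise: 13,620 g / 314,000 L × 1000 = 43.37 mg/L.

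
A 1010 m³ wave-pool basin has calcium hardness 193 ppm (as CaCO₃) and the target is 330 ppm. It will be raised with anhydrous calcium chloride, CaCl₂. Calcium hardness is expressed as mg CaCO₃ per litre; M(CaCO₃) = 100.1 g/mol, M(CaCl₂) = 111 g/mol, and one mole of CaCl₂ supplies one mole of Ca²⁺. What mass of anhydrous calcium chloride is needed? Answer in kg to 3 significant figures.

Volume: 1010 m³ = 1,010,000 L.
Hardness to add: (330 − 193) = 137 mg/L as CaCO₃ × 1,010,000 L = 138,400 g as CaCO₃.
Moles of Ca²⁺ (1 mol Ca²⁺ ≡ 1 mol CaCO₃): 138,400 / 100.1 g/mol = 1382 mol.
Mass of CaCl₂: 1382 × 111 = 153,400 g.

153 kg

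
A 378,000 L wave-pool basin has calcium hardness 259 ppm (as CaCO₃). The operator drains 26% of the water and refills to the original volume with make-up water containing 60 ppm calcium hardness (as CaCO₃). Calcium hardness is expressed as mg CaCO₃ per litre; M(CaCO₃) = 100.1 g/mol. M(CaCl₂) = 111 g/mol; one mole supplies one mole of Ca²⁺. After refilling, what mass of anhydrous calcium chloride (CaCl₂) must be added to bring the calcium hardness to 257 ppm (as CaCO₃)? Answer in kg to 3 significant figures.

20.8 kg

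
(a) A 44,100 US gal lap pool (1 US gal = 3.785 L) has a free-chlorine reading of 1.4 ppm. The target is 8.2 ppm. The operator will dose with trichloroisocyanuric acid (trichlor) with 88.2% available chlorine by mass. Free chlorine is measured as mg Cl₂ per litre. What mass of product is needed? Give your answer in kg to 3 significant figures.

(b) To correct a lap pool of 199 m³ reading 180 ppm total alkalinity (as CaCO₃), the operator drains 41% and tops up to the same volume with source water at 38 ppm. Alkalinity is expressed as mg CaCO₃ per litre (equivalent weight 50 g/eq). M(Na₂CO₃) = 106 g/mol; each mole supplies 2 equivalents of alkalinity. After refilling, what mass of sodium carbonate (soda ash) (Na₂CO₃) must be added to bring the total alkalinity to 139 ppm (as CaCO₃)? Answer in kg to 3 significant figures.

(a) 1.29 kg; (b) 3.63 kg

(a) Volume: 44,100 US gal × 3.785 L/gal = 166,918 L.
(a) Chlorine deficit: 8.2 − 1.4 = 6.8 ppm = 6.8 mg/L as Cl₂.
(a) Cl₂ equivalent needed: 6.8 mg/L × 166,918 L = 1,135,000 mg = 1135 g.
(a) Product at 88.2% available chlorine: 1135 / 0.882 = 1287 g.

(b) Volume: 199 m³ = 199,000 L.
(b) After draining 41% and refilling: 180 × 0.59 + 38 × 0.41 = 121.78 ppm.
(b) Deficit to target: 139 − 121.78 = 17.22 mg/L.
(b) As CaCO₃: 17.22 mg/L × 199,000 L = 3427 g; ÷ 50 g/eq ÷ 2 = 34.27 mol Na₂CO₃.
(b) Mass: 34.27 × 106 = 3632 g.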